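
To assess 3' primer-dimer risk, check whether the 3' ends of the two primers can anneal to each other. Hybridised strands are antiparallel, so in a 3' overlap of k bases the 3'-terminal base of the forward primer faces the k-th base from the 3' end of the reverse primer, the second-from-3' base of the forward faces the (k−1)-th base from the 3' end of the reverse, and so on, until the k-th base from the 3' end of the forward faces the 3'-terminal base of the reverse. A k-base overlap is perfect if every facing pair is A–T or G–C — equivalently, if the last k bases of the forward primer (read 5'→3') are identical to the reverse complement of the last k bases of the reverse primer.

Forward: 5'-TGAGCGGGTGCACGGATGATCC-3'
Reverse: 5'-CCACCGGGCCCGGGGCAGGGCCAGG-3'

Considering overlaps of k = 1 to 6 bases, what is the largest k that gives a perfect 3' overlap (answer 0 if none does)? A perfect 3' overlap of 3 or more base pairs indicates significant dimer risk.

Longest perfect overlap: 2 complementary base pairs; below the dimer-risk threshold (threshold 3).

Last 6 bases (5'→3') — forward …TGATCC, reverse …GCCAGG.
Reverse complement of the reverse primer's last 6 bases: CCTGGC; its first k bases are the reverse complement of the reverse primer's last k bases, so a perfect k-base overlap needs the forward primer's last k bases to equal them.
Comparing (forward last k vs required): k=1: C vs C ✓; k=2: CC vs CC ✓; k=3: TCC vs CCT ✗; k=4: ATCC vs CCTG ✗; k=5: GATCC vs CCTGG ✗; k=6: TGATCC vs CCTGGC ✗.
Perfect overlaps at k = 1, 2; the largest is 2.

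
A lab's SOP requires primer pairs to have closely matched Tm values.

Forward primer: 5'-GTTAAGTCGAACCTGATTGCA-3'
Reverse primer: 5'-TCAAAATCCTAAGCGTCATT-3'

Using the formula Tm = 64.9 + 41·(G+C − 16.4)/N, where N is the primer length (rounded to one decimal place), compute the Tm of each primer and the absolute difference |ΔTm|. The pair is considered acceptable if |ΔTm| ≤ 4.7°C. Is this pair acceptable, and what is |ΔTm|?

Forward: G+C = 9, N = 21 → Tm = 64.9 + 41·(9 − 16.4)/21 = 50.5°C.
Reverse: G+C = 7, N = 20 → Tm = 64.9 + 41·(7 − 16.4)/20 = 45.6°C.
|ΔTm| = |50.5 − 45.6| = 4.9°C, > 4.7°C.

|ΔTm| = 4.9°C; the pair is not acceptable.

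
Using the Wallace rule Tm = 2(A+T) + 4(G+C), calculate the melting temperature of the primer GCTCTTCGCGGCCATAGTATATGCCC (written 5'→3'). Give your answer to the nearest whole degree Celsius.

Base counts: A=4, T=7, G=6, C=9 (length 26).
Tm = 2·(4+7) + 4·(6+9) = 2·11 + 4·15 = 22 + 60 = 82°C.

82°C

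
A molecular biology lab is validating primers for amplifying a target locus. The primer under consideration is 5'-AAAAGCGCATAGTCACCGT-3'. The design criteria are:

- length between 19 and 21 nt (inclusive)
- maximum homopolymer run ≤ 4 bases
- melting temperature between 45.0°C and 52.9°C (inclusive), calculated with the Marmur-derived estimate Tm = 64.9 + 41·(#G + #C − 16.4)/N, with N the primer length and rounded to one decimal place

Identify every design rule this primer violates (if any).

Meets all criteria.

Base counts: A=7, T=3, G=4, C=5 (length 19).
length: length 19 ✓
homopolymer run: longest run = 4 ✓
Tm: Tm = 64.9 + 41·(9 − 16.4)/19 = 48.9°C ✓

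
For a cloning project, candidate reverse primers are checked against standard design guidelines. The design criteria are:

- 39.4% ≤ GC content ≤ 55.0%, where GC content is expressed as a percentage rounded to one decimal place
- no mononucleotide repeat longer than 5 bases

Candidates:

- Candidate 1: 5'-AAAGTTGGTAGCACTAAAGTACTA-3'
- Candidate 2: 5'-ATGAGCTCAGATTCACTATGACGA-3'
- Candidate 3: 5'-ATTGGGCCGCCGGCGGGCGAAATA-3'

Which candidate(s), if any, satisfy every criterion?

Candidate 2 only.

Candidate 1 (24 nt, A=10 T=6 G=5 C=3): GC 8/24 = 33.3%, outside 39.4–55.0% ✗; longest run = 3 ✓ — fails.
Candidate 2 (24 nt, A=8 T=6 G=5 C=5): GC 10/24 = 41.7% ✓; longest run = 2 ✓ — passes.
Candidate 3 (24 nt, A=5 T=3 G=10 C=6): GC 16/24 = 66.7%, outside 39.4–55.0% ✗; longest run = 3 ✓ — fails.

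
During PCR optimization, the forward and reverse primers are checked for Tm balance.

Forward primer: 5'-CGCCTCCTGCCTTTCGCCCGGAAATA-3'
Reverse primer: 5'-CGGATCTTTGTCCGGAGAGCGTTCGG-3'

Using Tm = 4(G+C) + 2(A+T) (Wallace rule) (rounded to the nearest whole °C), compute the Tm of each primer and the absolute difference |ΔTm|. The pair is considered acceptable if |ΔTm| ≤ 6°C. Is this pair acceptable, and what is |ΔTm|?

Forward: A=4 T=6 G=5 C=11 → Tm = 2·10 + 4·16 = 84°C.
Reverse: A=3 T=7 G=10 C=6 → Tm = 2·10 + 4·16 = 84°C.
|ΔTm| = |84 − 84| = 0°C, ≤ 6°C.

|ΔTm| = 0°C; the pair is acceptable.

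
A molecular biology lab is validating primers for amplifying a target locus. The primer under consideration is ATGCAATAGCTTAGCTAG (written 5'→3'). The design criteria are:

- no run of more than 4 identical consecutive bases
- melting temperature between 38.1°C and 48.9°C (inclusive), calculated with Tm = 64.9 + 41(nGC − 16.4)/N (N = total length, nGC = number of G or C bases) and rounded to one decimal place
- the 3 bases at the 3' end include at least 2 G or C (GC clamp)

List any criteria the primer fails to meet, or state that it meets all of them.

Base counts: A=6, T=5, G=4, C=3 (length 18).
homopolymer run: longest run = 2 ✓
Tm: Tm = 64.9 + 41·(7 − 16.4)/18 = 43.5°C ✓
GC clamp: 3' end TAG has 1 G/C, need ≥2 ✗

Fails: GC clamp.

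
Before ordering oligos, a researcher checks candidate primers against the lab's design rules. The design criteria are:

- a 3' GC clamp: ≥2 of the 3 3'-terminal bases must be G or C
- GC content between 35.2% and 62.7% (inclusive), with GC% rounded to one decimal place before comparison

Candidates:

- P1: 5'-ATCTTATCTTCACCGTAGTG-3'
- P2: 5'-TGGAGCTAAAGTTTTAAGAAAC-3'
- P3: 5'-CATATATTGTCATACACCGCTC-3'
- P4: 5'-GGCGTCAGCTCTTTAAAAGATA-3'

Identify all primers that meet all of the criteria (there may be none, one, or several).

P1 (20 nt, A=4 T=8 G=3 C=5): 3' end GTG has 2 G/C ✓; GC 8/20 = 40.0% ✓ — passes.
P2 (22 nt, A=9 T=6 G=5 C=2): 3' end AAC has 1 G/C, need ≥2 ✗; GC 7/22 = 31.8%, outside 35.2–62.7% ✗ — fails.
P3 (22 nt, A=6 T=7 G=2 C=7): 3' end CTC has 2 G/C ✓; GC 9/22 = 40.9% ✓ — passes.
P4 (22 nt, A=7 T=6 G=5 C=4): 3' end ATA has 0 G/C, need ≥2 ✗; GC 9/22 = 40.9% ✓ — fails.

P1 and P3.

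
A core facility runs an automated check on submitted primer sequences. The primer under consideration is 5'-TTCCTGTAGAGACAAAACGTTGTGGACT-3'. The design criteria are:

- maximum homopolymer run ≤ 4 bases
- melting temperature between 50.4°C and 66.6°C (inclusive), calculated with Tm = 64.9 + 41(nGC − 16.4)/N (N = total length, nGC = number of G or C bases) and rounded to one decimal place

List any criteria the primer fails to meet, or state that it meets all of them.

Base counts: A=8, T=8, G=7, C=5 (length 28).
homopolymer run: longest run = 4 ✓
Tm: Tm = 64.9 + 41·(12 − 16.4)/28 = 58.5°C ✓

Meets all criteria.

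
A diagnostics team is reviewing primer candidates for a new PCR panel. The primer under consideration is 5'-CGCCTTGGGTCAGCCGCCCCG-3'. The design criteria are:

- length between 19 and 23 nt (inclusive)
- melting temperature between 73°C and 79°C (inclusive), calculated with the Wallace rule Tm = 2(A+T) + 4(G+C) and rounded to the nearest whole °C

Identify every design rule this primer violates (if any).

Meets all criteria.

Base counts: A=1, T=3, G=7, C=10 (length 21).
length: length 21 ✓
Tm: Tm = 2·4 + 4·17 = 76°C ✓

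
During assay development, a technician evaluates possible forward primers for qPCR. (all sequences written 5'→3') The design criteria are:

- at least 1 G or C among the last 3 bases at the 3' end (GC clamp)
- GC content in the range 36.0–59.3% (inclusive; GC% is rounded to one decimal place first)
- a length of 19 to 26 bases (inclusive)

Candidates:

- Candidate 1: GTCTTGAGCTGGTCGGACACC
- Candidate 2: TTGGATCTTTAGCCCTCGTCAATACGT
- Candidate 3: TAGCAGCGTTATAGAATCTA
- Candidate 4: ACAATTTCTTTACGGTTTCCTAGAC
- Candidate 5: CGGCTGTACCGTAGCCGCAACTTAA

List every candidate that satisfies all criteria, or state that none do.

Candidate 1 (21 nt, A=3 T=5 G=7 C=6): 3' end ACC has 2 G/C ✓; GC 13/21 = 61.9%, outside 36.0–59.3% ✗; length 21 ✓ — fails.
Candidate 2 (27 nt, A=5 T=10 G=5 C=7): 3' end CGT has 2 G/C ✓; GC 12/27 = 44.4% ✓; length 27, outside 19–26 ✗ — fails.
Candidate 3 (20 nt, A=7 T=6 G=4 C=3): 3' end CTA has 1 G/C ✓; GC 7/20 = 35.0%, outside 36.0–59.3% ✗; length 20 ✓ — fails.
Candidate 4 (25 nt, A=6 T=10 G=3 C=6): 3' end GAC has 2 G/C ✓; GC 9/25 = 36.0% ✓; length 25 ✓ — passes.
Candidate 5 (25 nt, A=6 T=5 G=6 C=8): 3' end TAA has 0 G/C, need ≥1 ✗; GC 14/25 = 56.0% ✓; length 25 ✓ — fails.

Candidate 4 only.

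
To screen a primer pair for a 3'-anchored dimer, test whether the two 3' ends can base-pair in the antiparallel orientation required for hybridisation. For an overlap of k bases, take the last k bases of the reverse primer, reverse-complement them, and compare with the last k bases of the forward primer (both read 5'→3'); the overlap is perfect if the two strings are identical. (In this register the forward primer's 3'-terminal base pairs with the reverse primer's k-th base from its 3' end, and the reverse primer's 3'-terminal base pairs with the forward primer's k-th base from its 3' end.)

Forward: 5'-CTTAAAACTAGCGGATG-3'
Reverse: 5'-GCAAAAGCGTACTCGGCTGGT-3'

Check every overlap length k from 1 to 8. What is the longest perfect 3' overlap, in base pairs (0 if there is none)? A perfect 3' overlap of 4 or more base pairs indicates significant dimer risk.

Last 8 bases (5'→3') — forward …AGCGGATG, reverse …CGGCTGGT.
Reverse complement of the reverse primer's last 8 bases: ACCAGCCG; its first k bases are the reverse complement of the reverse primer's last k bases, so a perfect k-base overlap needs the forward primer's last k bases to equal them.
Comparing (forward last k vs required): k=1: G vs A ✗; k=2: TG vs AC ✗; k=3: ATG vs ACC ✗; k=4: GATG vs ACCA ✗; k=5: GGATG vs ACCAG ✗; k=6: CGGATG vs ACCAGC ✗; k=7: GCGGATG vs ACCAGCC ✗; k=8: AGCGGATG vs ACCAGCCG ✗.
No overlap length from 1 to 8 is perfect, so the longest perfect 3' overlap is 0.

Longest perfect overlap: 0 complementary base pairs; below the dimer-risk threshold (threshold 4).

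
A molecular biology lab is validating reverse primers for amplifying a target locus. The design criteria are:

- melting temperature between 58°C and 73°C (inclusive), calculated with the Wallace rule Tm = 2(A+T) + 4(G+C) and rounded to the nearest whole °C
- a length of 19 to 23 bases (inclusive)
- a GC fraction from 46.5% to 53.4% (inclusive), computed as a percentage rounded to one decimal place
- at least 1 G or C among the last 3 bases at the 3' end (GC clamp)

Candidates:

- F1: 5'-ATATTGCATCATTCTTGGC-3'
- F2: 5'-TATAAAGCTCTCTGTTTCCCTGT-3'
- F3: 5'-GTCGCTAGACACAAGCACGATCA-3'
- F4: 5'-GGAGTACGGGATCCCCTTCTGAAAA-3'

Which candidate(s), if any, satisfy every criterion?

F3 only.

F1 (19 nt, A=4 T=8 G=3 C=4): Tm = 2·12 + 4·7 = 52°C, outside 58–73°C ✗; length 19 ✓; GC 7/19 = 36.8%, outside 46.5–53.4% ✗; 3' end GGC has 3 G/C ✓ — fails.
F2 (23 nt, A=4 T=10 G=3 C=6): Tm = 2·14 + 4·9 = 64°C ✓; length 23 ✓; GC 9/23 = 39.1%, outside 46.5–53.4% ✗; 3' end TGT has 1 G/C ✓ — fails.
F3 (23 nt, A=8 T=3 G=5 C=7): Tm = 2·11 + 4·12 = 70°C ✓; length 23 ✓; GC 12/23 = 52.2% ✓; 3' end TCA has 1 G/C ✓ — passes.
F4 (25 nt, A=7 T=5 G=7 C=6): Tm = 2·12 + 4·13 = 76°C, outside 58–73°C ✗; length 25, outside 19–23 ✗; GC 13/25 = 52.0% ✓; 3' end AAA has 0 G/C, need ≥1 ✗ — fails.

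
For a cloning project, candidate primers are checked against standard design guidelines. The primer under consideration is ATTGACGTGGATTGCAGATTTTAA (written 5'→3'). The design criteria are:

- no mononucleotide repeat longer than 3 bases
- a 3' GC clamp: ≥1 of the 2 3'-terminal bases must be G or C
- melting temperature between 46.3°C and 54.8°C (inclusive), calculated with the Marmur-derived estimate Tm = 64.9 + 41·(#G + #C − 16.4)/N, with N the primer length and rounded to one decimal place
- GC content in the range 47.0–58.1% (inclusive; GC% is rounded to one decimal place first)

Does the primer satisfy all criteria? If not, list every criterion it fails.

Fails: homopolymer run, GC clamp, GC content.

Base counts: A=7, T=9, G=6, C=2 (length 24).
homopolymer run: longest run = 4, exceeds 3 ✗
GC clamp: 3' end AA has 0 G/C, need ≥1 ✗
Tm: Tm = 64.9 + 41·(8 − 16.4)/24 = 50.6°C ✓
GC content: GC 8/24 = 33.3%, outside 47.0–58.1% ✗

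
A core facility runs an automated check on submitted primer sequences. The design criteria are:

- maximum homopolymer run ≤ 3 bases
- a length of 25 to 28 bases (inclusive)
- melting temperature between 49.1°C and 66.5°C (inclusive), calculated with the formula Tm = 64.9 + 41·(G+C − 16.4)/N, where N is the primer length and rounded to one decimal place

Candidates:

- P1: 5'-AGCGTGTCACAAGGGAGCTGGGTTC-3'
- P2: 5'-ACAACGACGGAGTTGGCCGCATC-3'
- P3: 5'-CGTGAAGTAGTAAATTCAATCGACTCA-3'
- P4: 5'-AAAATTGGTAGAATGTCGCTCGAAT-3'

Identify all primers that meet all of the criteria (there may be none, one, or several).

P1 and P3.

P1 (25 nt, A=5 T=5 G=10 C=5): longest run = 3 ✓; length 25 ✓; Tm = 64.9 + 41·(15 − 16.4)/25 = 62.6°C ✓ — passes.
P2 (23 nt, A=6 T=3 G=7 C=7): longest run = 2 ✓; length 23, outside 25–28 ✗; Tm = 64.9 + 41·(14 − 16.4)/23 = 60.6°C ✓ — fails.
P3 (27 nt, A=10 T=7 G=5 C=5): longest run = 3 ✓; length 27 ✓; Tm = 64.9 + 41·(10 − 16.4)/27 = 55.2°C ✓ — passes.
P4 (25 nt, A=9 T=7 G=6 C=3): longest run = 4, exceeds 3 ✗; length 25 ✓; Tm = 64.9 + 41·(9 − 16.4)/25 = 52.8°C ✓ — fails.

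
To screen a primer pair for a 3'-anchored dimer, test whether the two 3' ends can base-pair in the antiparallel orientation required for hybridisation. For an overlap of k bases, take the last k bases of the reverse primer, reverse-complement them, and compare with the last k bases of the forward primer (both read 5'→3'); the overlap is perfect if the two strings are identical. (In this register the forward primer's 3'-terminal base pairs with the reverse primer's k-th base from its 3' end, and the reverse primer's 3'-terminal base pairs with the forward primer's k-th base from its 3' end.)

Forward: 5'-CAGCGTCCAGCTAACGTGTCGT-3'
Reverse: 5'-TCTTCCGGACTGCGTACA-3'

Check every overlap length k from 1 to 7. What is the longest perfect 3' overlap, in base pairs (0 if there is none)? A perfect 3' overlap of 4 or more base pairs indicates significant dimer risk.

Last 7 bases (5'→3') — forward …GTGTCGT, reverse …GCGTACA.
Reverse complement of the reverse primer's last 7 bases: TGTACGC; its first k bases are the reverse complement of the reverse primer's last k bases, so a perfect k-base overlap needs the forward primer's last k bases to equal them.
Comparing (forward last k vs required): k=1: T vs T ✓; k=2: GT vs TG ✗; k=3: CGT vs TGT ✗; k=4: TCGT vs TGTA ✗; k=5: GTCGT vs TGTAC ✗; k=6: TGTCGT vs TGTACG ✗; k=7: GTGTCGT vs TGTACGC ✗.
Only k = 1 is perfect, so the longest perfect 3' overlap is 1.

Longest perfect overlap: 1 complementary base pair; below the dimer-risk threshold (threshold 4).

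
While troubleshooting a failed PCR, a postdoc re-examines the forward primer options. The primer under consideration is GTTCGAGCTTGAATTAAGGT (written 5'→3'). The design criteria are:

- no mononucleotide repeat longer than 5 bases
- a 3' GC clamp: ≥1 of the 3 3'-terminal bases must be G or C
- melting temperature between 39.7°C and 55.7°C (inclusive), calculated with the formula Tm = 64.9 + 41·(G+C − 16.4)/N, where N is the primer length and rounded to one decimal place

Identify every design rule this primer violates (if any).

Base counts: A=5, T=7, G=6, C=2 (length 20).
homopolymer run: longest run = 2 ✓
GC clamp: 3' end GGT has 2 G/C ✓
Tm: Tm = 64.9 + 41·(8 − 16.4)/20 = 47.7°C ✓

Meets all criteria.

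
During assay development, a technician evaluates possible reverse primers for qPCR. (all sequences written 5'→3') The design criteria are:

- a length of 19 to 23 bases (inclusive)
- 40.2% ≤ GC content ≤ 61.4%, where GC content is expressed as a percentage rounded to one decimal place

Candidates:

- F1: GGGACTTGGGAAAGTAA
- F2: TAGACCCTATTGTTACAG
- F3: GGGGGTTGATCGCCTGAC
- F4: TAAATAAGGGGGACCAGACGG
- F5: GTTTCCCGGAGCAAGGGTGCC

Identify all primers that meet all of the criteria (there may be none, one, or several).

F1 (17 nt, A=6 T=3 G=7 C=1): length 17, outside 19–23 ✗; GC 8/17 = 47.1% ✓ — fails.
F2 (18 nt, A=5 T=6 G=3 C=4): length 18, outside 19–23 ✗; GC 7/18 = 38.9%, outside 40.2–61.4% ✗ — fails.
F3 (18 nt, A=2 T=4 G=8 C=4): length 18, outside 19–23 ✗; GC 12/18 = 66.7%, outside 40.2–61.4% ✗ — fails.
F4 (21 nt, A=8 T=2 G=8 C=3): length 21 ✓; GC 11/21 = 52.4% ✓ — passes.
F5 (21 nt, A=3 T=4 G=8 C=6): length 21 ✓; GC 14/21 = 66.7%, outside 40.2–61.4% ✗ — fails.

F4 only.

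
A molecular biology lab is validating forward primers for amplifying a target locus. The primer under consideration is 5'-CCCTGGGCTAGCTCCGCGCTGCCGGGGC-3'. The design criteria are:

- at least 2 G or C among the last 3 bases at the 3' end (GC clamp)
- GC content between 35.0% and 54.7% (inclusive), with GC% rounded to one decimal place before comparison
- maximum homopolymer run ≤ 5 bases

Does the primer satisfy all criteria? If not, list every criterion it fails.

Base counts: A=1, T=4, G=11, C=12 (length 28).
GC clamp: 3' end GGC has 3 G/C ✓
GC content: GC 23/28 = 82.1%, outside 35.0–54.7% ✗
homopolymer run: longest run = 4 ✓

Fails: GC content.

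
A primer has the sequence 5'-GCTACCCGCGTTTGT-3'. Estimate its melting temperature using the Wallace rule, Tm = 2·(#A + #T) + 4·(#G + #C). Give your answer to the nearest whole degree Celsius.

Base counts: A=1, T=5, G=4, C=5 (length 15).
Tm = 2·(1+5) + 4·(4+5) = 2·6 + 4·9 = 12 + 36 = 48°C.

48°C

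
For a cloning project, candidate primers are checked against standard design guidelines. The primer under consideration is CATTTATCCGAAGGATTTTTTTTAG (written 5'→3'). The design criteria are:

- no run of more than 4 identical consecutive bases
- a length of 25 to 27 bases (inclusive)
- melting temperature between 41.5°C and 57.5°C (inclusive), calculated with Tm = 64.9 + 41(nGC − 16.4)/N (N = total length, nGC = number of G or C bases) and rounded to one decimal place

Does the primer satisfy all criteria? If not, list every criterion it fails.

Fails: homopolymer run.

Base counts: A=6, T=12, G=4, C=3 (length 25).
homopolymer run: longest run = 8, exceeds 4 ✗
length: length 25 ✓
Tm: Tm = 64.9 + 41·(7 − 16.4)/25 = 49.5°C ✓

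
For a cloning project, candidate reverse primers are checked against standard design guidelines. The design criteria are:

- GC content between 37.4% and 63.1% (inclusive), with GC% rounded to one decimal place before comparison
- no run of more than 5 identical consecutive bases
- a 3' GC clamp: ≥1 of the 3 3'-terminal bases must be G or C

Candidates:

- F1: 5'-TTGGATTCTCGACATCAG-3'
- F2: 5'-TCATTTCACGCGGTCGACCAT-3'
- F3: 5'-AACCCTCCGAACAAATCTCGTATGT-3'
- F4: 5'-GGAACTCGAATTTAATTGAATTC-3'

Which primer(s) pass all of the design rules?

F1 (18 nt, A=4 T=6 G=4 C=4): GC 8/18 = 44.4% ✓; longest run = 2 ✓; 3' end CAG has 2 G/C ✓ — passes.
F2 (21 nt, A=4 T=6 G=4 C=7): GC 11/21 = 52.4% ✓; longest run = 3 ✓; 3' end CAT has 1 G/C ✓ — passes.
F3 (25 nt, A=8 T=6 G=3 C=8): GC 11/25 = 44.0% ✓; longest run = 3 ✓; 3' end TGT has 1 G/C ✓ — passes.
F4 (23 nt, A=8 T=8 G=4 C=3): GC 7/23 = 30.4%, outside 37.4–63.1% ✗; longest run = 3 ✓; 3' end TTC has 1 G/C ✓ — fails.

F1, F2 and F3.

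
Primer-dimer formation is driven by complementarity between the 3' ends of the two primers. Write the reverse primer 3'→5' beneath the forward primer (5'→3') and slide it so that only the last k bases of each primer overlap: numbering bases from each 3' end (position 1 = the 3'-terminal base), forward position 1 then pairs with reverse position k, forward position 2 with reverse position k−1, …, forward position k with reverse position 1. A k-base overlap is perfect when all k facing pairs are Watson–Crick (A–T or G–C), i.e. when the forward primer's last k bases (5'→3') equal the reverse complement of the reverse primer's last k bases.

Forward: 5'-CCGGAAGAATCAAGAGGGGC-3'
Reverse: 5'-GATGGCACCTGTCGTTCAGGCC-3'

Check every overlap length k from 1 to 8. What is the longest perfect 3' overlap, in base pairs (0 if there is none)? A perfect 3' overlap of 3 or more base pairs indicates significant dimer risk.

Longest perfect overlap: 3 complementary base pairs; significant dimer risk (threshold 3).

Last 8 bases (5'→3') — forward …AGAGGGGC, reverse …TTCAGGCC.
Reverse complement of the reverse primer's last 8 bases: GGCCTGAA; its first k bases are the reverse complement of the reverse primer's last k bases, so a perfect k-base overlap needs the forward primer's last k bases to equal them.
Comparing (forward last k vs required): k=1: C vs G ✗; k=2: GC vs GG ✗; k=3: GGC vs GGC ✓; k=4: GGGC vs GGCC ✗; k=5: GGGGC vs GGCCT ✗; k=6: AGGGGC vs GGCCTG ✗; k=7: GAGGGGC vs GGCCTGA ✗; k=8: AGAGGGGC vs GGCCTGAA ✗.
Only k = 3 is perfect, so the longest perfect 3' overlap is 3.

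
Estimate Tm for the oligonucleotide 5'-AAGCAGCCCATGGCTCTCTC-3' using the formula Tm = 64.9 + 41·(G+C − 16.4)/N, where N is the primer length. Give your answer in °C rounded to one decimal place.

55.9°C

Base counts: A=4, T=4, G=4, C=8; G+C = 12, N = 20.
Tm = 64.9 + 41·(12 − 16.4)/20 = 64.9 + -180.40/20 = 55.9°C.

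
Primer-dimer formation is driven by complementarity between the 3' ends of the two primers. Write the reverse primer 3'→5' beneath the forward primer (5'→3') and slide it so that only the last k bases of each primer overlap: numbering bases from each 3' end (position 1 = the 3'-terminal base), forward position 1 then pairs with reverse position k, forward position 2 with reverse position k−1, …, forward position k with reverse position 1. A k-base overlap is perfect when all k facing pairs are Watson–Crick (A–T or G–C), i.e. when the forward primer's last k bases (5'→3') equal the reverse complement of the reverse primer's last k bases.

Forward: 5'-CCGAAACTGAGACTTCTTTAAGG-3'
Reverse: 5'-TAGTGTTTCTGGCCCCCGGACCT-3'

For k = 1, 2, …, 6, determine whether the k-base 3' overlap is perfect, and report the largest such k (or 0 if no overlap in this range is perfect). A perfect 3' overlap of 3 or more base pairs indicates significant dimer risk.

Last 6 bases (5'→3') — forward …TTAAGG, reverse …GGACCT.
Reverse complement of the reverse primer's last 6 bases: AGGTCC; its first k bases are the reverse complement of the reverse primer's last k bases, so a perfect k-base overlap needs the forward primer's last k bases to equal them.
Comparing (forward last k vs required): k=1: G vs A ✗; k=2: GG vs AG ✗; k=3: AGG vs AGG ✓; k=4: AAGG vs AGGT ✗; k=5: TAAGG vs AGGTC ✗; k=6: TTAAGG vs AGGTCC ✗.
Only k = 3 is perfect, so the longest perfect 3' overlap is 3.

Longest perfect overlap: 3 complementary base pairs; significant dimer risk (threshold 3).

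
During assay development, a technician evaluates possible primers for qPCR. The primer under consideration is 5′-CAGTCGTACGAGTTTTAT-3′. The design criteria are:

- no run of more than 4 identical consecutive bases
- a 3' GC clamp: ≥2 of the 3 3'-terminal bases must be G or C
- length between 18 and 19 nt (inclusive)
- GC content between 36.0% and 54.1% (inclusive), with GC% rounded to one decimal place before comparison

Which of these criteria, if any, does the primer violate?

Fails: GC clamp.

Base counts: A=4, T=7, G=4, C=3 (length 18).
homopolymer run: longest run = 4 ✓
GC clamp: 3' end TAT has 0 G/C, need ≥2 ✗
length: length 18 ✓
GC content: GC 7/18 = 38.9% ✓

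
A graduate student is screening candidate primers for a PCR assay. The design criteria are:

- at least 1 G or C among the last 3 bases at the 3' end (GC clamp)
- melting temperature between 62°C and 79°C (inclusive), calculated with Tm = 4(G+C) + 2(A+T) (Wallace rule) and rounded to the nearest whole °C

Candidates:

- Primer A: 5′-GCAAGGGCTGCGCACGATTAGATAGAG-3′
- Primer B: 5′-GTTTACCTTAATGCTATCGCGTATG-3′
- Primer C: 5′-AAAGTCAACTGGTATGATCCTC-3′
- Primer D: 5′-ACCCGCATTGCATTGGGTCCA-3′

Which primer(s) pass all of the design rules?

Primer B, Primer C and Primer D.

Primer A (27 nt, A=8 T=4 G=10 C=5): 3' end GAG has 2 G/C ✓; Tm = 2·12 + 4·15 = 84°C, outside 62–79°C ✗ — fails.
Primer B (25 nt, A=5 T=10 G=5 C=5): 3' end ATG has 1 G/C ✓; Tm = 2·15 + 4·10 = 70°C ✓ — passes.
Primer C (22 nt, A=7 T=6 G=4 C=5): 3' end CTC has 2 G/C ✓; Tm = 2·13 + 4·9 = 62°C ✓ — passes.
Primer D (21 nt, A=4 T=5 G=5 C=7): 3' end CCA has 2 G/C ✓; Tm = 2·9 + 4·12 = 66°C ✓ — passes.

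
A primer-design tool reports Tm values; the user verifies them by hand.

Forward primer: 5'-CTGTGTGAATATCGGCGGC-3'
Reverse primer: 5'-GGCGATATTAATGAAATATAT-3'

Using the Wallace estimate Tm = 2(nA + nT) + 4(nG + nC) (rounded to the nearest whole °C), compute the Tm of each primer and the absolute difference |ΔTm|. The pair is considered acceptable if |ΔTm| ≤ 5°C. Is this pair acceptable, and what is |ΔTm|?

Forward: A=3 T=5 G=7 C=4 → Tm = 2·8 + 4·11 = 60°C.
Reverse: A=9 T=7 G=4 C=1 → Tm = 2·16 + 4·5 = 52°C.
|ΔTm| = |60 − 52| = 8°C, > 5°C.

|ΔTm| = 8°C; the pair is not acceptable.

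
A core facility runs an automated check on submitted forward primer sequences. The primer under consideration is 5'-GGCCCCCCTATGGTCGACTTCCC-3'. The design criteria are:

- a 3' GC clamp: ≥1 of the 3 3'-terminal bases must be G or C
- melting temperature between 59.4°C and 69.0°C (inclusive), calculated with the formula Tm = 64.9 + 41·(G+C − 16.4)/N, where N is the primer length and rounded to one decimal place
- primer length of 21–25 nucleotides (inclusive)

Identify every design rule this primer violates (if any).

Meets all criteria.

Base counts: A=2, T=5, G=5, C=11 (length 23).
GC clamp: 3' end CCC has 3 G/C ✓
Tm: Tm = 64.9 + 41·(16 − 16.4)/23 = 64.2°C ✓
length: length 23 ✓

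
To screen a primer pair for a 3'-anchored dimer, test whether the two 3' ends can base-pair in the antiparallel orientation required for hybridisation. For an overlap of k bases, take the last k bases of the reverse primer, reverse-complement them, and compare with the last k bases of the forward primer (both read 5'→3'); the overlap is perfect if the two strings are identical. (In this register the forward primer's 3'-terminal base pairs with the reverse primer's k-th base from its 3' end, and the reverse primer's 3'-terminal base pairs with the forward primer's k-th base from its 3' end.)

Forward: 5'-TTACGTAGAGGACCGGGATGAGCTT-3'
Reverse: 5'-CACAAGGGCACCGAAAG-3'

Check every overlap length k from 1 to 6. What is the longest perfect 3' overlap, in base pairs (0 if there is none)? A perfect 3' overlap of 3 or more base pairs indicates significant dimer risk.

Longest perfect overlap: 3 complementary base pairs; significant dimer risk (threshold 3).

Last 6 bases (5'→3') — forward …GAGCTT, reverse …CGAAAG.
Reverse complement of the reverse primer's last 6 bases: CTTTCG; its first k bases are the reverse complement of the reverse primer's last k bases, so a perfect k-base overlap needs the forward primer's last k bases to equal them.
Comparing (forward last k vs required): k=1: T vs C ✗; k=2: TT vs CT ✗; k=3: CTT vs CTT ✓; k=4: GCTT vs CTTT ✗; k=5: AGCTT vs CTTTC ✗; k=6: GAGCTT vs CTTTCG ✗.
Only k = 3 is perfect, so the longest perfect 3' overlap is 3.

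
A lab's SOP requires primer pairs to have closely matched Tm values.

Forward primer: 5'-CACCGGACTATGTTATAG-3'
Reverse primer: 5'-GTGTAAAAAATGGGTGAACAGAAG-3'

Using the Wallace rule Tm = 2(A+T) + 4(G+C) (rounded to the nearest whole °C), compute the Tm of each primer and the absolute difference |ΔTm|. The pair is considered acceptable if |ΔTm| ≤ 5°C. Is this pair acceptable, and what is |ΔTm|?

|ΔTm| = 14°C; the pair is not acceptable.

Forward: A=5 T=5 G=4 C=4 → Tm = 2·10 + 4·8 = 52°C.
Reverse: A=11 T=4 G=8 C=1 → Tm = 2·15 + 4·9 = 66°C.
|ΔTm| = |52 − 66| = 14°C, > 5°C.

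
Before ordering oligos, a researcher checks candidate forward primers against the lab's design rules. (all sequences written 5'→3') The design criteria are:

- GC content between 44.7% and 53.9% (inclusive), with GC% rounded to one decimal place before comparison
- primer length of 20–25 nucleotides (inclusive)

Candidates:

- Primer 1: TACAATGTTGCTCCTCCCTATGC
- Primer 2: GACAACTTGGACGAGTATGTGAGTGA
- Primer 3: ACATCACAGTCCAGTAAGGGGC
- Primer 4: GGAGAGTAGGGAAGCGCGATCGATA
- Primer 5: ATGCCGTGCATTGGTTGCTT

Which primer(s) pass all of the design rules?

Primer 1 and Primer 5.

Primer 1 (23 nt, A=4 T=8 G=3 C=8): GC 11/23 = 47.8% ✓; length 23 ✓ — passes.
Primer 2 (26 nt, A=8 T=6 G=9 C=3): GC 12/26 = 46.2% ✓; length 26, outside 20–25 ✗ — fails.
Primer 3 (22 nt, A=7 T=3 G=6 C=6): GC 12/22 = 54.5%, outside 44.7–53.9% ✗; length 22 ✓ — fails.
Primer 4 (25 nt, A=8 T=3 G=11 C=3): GC 14/25 = 56.0%, outside 44.7–53.9% ✗; length 25 ✓ — fails.
Primer 5 (20 nt, A=2 T=8 G=6 C=4): GC 10/20 = 50.0% ✓; length 20 ✓ — passes.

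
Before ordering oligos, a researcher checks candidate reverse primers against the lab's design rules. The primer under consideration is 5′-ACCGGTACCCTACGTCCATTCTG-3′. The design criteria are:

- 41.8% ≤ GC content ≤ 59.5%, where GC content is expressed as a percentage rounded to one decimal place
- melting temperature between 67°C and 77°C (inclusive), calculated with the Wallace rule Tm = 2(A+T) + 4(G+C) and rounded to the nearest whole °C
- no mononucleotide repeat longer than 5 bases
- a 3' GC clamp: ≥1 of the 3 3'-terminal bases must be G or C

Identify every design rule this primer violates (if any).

Meets all criteria.

Base counts: A=4, T=6, G=4, C=9 (length 23).
GC content: GC 13/23 = 56.5% ✓
Tm: Tm = 2·10 + 4·13 = 72°C ✓
homopolymer run: longest run = 3 ✓
GC clamp: 3' end CTG has 2 G/C ✓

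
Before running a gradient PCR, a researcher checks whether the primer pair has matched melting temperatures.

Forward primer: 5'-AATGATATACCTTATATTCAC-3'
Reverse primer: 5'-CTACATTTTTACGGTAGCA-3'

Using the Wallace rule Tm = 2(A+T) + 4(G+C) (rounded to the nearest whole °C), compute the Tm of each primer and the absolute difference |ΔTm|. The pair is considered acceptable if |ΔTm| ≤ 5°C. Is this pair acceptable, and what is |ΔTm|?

Forward: A=8 T=8 G=1 C=4 → Tm = 2·16 + 4·5 = 52°C.
Reverse: A=5 T=7 G=3 C=4 → Tm = 2·12 + 4·7 = 52°C.
|ΔTm| = |52 − 52| = 0°C, ≤ 5°C.

|ΔTm| = 0°C; the pair is acceptable.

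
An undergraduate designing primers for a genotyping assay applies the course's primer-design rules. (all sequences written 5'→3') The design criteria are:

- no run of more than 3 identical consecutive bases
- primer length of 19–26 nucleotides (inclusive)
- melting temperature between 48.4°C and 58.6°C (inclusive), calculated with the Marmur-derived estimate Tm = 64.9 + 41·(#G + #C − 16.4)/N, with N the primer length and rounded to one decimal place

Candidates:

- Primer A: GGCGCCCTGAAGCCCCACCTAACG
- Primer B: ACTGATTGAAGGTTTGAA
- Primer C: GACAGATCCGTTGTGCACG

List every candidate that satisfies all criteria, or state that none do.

Primer C only.

Primer A (24 nt, A=5 T=2 G=6 C=11): longest run = 4, exceeds 3 ✗; length 24 ✓; Tm = 64.9 + 41·(17 − 16.4)/24 = 65.9°C, outside 48.4–58.6°C ✗ — fails.
Primer B (18 nt, A=6 T=6 G=5 C=1): longest run = 3 ✓; length 18, outside 19–26 ✗; Tm = 64.9 + 41·(6 − 16.4)/18 = 41.2°C, outside 48.4–58.6°C ✗ — fails.
Primer C (19 nt, A=4 T=4 G=6 C=5): longest run = 2 ✓; length 19 ✓; Tm = 64.9 + 41·(11 − 16.4)/19 = 53.2°C ✓ — passes.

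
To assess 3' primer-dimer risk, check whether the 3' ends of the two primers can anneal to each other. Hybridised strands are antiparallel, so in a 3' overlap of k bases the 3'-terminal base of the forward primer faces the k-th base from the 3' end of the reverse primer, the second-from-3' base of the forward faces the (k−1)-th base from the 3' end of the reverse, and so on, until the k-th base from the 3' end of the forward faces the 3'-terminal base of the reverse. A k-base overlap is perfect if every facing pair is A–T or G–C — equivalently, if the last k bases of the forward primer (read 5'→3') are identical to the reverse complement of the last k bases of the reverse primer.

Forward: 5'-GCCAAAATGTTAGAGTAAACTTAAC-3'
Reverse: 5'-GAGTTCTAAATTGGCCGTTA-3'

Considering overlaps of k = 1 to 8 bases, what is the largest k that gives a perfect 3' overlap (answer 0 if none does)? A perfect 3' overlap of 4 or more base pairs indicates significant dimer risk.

Last 8 bases (5'→3') — forward …AACTTAAC, reverse …GGCCGTTA.
Reverse complement of the reverse primer's last 8 bases: TAACGGCC; its first k bases are the reverse complement of the reverse primer's last k bases, so a perfect k-base overlap needs the forward primer's last k bases to equal them.
Comparing (forward last k vs required): k=1: C vs T ✗; k=2: AC vs TA ✗; k=3: AAC vs TAA ✗; k=4: TAAC vs TAAC ✓; k=5: TTAAC vs TAACG ✗; k=6: CTTAAC vs TAACGG ✗; k=7: ACTTAAC vs TAACGGC ✗; k=8: AACTTAAC vs TAACGGCC ✗.
Only k = 4 is perfect, so the longest perfect 3' overlap is 4.

Longest perfect overlap: 4 complementary base pairs; significant dimer risk (threshold 4).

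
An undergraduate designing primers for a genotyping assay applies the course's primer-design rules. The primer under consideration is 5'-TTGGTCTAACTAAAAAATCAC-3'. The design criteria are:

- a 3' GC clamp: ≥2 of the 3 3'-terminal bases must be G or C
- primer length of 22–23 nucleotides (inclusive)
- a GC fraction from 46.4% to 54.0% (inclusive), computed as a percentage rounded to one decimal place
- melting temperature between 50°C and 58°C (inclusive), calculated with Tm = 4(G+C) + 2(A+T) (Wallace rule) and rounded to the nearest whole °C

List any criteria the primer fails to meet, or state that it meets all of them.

Fails: length, GC content.

Base counts: A=9, T=6, G=2, C=4 (length 21).
GC clamp: 3' end CAC has 2 G/C ✓
length: length 21, outside 22–23 ✗
GC content: GC 6/21 = 28.6%, outside 46.4–54.0% ✗
Tm: Tm = 2·15 + 4·6 = 54°C ✓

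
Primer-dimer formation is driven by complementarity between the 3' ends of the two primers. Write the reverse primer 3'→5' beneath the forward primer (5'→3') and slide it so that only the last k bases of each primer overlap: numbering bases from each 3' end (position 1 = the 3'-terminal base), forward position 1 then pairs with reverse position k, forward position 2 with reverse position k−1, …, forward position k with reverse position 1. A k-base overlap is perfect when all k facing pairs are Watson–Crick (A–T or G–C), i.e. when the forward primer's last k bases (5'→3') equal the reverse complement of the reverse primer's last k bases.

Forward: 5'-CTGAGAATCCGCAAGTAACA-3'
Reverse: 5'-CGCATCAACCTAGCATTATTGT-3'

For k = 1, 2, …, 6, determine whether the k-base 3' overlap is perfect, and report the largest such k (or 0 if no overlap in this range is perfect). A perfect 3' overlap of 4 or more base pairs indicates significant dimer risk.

Longest perfect overlap: 3 complementary base pairs; below the dimer-risk threshold (threshold 4).

Last 6 bases (5'→3') — forward …GTAACA, reverse …TATTGT.
Reverse complement of the reverse primer's last 6 bases: ACAATA; its first k bases are the reverse complement of the reverse primer's last k bases, so a perfect k-base overlap needs the forward primer's last k bases to equal them.
Comparing (forward last k vs required): k=1: A vs A ✓; k=2: CA vs AC ✗; k=3: ACA vs ACA ✓; k=4: AACA vs ACAA ✗; k=5: TAACA vs ACAAT ✗; k=6: GTAACA vs ACAATA ✗.
Perfect overlaps at k = 1, 3; the largest is 3.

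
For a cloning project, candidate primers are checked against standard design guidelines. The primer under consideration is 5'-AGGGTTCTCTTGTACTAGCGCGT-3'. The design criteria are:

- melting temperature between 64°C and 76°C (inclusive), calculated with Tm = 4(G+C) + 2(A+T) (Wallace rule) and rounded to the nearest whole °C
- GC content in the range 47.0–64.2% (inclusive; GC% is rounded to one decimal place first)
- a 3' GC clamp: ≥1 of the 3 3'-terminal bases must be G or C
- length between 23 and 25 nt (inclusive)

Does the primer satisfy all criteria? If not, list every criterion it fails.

Meets all criteria.

Base counts: A=3, T=8, G=7, C=5 (length 23).
Tm: Tm = 2·11 + 4·12 = 70°C ✓
GC content: GC 12/23 = 52.2% ✓
GC clamp: 3' end CGT has 2 G/C ✓
length: length 23 ✓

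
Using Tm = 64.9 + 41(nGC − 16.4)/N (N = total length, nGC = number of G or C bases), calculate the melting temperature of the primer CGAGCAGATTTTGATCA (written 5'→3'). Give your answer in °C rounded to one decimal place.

42.2°C

Base counts: A=5, T=5, G=4, C=3; G+C = 7, N = 17.
Tm = 64.9 + 41·(7 − 16.4)/17 = 64.9 + -385.40/17 = 42.2°C.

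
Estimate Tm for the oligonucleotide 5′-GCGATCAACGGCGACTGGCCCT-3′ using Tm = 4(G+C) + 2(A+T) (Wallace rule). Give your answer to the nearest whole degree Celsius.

Base counts: A=4, T=3, G=7, C=8 (length 22).
Tm = 2·(4+3) + 4·(7+8) = 2·7 + 4·15 = 14 + 60 = 74°C.

74°C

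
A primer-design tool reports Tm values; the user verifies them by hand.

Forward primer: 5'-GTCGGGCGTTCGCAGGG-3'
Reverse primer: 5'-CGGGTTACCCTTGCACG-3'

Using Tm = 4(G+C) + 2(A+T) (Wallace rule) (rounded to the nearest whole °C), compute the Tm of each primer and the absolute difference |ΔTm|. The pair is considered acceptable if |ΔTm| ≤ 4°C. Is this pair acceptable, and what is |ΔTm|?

Forward: A=1 T=3 G=9 C=4 → Tm = 2·4 + 4·13 = 60°C.
Reverse: A=2 T=4 G=5 C=6 → Tm = 2·6 + 4·11 = 56°C.
|ΔTm| = |60 − 56| = 4°C, ≤ 4°C.

|ΔTm| = 4°C; the pair is acceptable.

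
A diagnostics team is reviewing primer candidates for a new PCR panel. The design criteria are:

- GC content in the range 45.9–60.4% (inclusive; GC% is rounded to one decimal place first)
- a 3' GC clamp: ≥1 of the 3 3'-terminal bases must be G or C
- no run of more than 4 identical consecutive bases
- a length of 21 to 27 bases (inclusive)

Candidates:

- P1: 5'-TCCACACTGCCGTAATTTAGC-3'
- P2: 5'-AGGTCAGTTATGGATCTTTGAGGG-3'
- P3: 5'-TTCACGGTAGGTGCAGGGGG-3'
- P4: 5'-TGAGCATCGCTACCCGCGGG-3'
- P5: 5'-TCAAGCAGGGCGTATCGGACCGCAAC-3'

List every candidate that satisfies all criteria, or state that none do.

P1 only.

P1 (21 nt, A=5 T=6 G=3 C=7): GC 10/21 = 47.6% ✓; 3' end AGC has 2 G/C ✓; longest run = 3 ✓; length 21 ✓ — passes.
P2 (24 nt, A=5 T=8 G=9 C=2): GC 11/24 = 45.8%, outside 45.9–60.4% ✗; 3' end GGG has 3 G/C ✓; longest run = 3 ✓; length 24 ✓ — fails.
P3 (20 nt, A=3 T=4 G=10 C=3): GC 13/20 = 65.0%, outside 45.9–60.4% ✗; 3' end GGG has 3 G/C ✓; longest run = 5, exceeds 4 ✗; length 20, outside 21–27 ✗ — fails.
P4 (20 nt, A=3 T=3 G=7 C=7): GC 14/20 = 70.0%, outside 45.9–60.4% ✗; 3' end GGG has 3 G/C ✓; longest run = 3 ✓; length 20, outside 21–27 ✗ — fails.
P5 (26 nt, A=7 T=3 G=8 C=8): GC 16/26 = 61.5%, outside 45.9–60.4% ✗; 3' end AAC has 1 G/C ✓; longest run = 3 ✓; length 26 ✓ — fails.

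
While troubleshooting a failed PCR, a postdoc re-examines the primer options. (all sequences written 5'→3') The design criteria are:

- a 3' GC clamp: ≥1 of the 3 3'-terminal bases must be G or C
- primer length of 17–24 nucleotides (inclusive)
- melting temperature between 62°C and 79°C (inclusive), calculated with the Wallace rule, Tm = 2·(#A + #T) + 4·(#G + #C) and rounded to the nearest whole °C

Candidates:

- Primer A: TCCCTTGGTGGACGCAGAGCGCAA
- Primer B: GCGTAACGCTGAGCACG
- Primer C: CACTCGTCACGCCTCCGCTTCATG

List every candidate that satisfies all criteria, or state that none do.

Primer A and Primer C.

Primer A (24 nt, A=5 T=4 G=8 C=7): 3' end CAA has 1 G/C ✓; length 24 ✓; Tm = 2·9 + 4·15 = 78°C ✓ — passes.
Primer B (17 nt, A=4 T=2 G=6 C=5): 3' end ACG has 2 G/C ✓; length 17 ✓; Tm = 2·6 + 4·11 = 56°C, outside 62–79°C ✗ — fails.
Primer C (24 nt, A=3 T=6 G=4 C=11): 3' end ATG has 1 G/C ✓; length 24 ✓; Tm = 2·9 + 4·15 = 78°C ✓ — passes.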